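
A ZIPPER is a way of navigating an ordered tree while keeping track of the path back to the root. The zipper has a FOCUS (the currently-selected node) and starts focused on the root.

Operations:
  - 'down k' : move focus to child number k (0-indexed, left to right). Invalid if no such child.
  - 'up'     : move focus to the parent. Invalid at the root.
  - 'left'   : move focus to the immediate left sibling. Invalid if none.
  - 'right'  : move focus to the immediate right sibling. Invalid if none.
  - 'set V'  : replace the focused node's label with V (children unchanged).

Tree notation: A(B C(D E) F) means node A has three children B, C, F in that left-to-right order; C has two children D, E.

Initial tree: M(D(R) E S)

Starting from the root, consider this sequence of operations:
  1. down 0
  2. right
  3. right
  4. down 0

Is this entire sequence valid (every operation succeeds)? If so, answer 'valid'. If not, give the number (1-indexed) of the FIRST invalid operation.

Step 1 (down 0): focus=D path=0 depth=1 children=['R'] left=[] right=['E', 'S'] parent=M
Step 2 (right): focus=E path=1 depth=1 children=[] left=['D'] right=['S'] parent=M
Step 3 (right): focus=S path=2 depth=1 children=[] left=['D', 'E'] right=[] parent=M
Step 4 (down 0): INVALID

Answer: 4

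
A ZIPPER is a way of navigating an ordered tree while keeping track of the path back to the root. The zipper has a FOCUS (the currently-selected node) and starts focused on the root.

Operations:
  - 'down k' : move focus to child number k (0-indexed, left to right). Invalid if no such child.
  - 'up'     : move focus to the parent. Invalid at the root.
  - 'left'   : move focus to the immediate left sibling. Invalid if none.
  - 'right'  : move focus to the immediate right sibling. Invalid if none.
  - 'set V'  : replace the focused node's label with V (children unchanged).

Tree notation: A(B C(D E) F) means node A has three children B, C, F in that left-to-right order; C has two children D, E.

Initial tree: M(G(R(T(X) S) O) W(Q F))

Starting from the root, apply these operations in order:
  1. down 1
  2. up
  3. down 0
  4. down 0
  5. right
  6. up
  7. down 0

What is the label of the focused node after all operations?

Step 1 (down 1): focus=W path=1 depth=1 children=['Q', 'F'] left=['G'] right=[] parent=M
Step 2 (up): focus=M path=root depth=0 children=['G', 'W'] (at root)
Step 3 (down 0): focus=G path=0 depth=1 children=['R', 'O'] left=[] right=['W'] parent=M
Step 4 (down 0): focus=R path=0/0 depth=2 children=['T', 'S'] left=[] right=['O'] parent=G
Step 5 (right): focus=O path=0/1 depth=2 children=[] left=['R'] right=[] parent=G
Step 6 (up): focus=G path=0 depth=1 children=['R', 'O'] left=[] right=['W'] parent=M
Step 7 (down 0): focus=R path=0/0 depth=2 children=['T', 'S'] left=[] right=['O'] parent=G

Answer: R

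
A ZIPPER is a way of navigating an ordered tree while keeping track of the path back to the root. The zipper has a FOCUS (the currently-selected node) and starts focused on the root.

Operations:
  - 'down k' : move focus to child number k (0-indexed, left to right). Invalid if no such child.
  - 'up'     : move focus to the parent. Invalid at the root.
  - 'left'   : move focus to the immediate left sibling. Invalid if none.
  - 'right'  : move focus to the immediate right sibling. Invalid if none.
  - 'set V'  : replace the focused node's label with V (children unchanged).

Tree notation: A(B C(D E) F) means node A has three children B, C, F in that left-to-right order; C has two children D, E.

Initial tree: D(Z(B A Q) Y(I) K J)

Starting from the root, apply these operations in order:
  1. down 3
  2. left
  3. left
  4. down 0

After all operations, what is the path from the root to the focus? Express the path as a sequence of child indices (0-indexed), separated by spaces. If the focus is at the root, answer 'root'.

Step 1 (down 3): focus=J path=3 depth=1 children=[] left=['Z', 'Y', 'K'] right=[] parent=D
Step 2 (left): focus=K path=2 depth=1 children=[] left=['Z', 'Y'] right=['J'] parent=D
Step 3 (left): focus=Y path=1 depth=1 children=['I'] left=['Z'] right=['K', 'J'] parent=D
Step 4 (down 0): focus=I path=1/0 depth=2 children=[] left=[] right=[] parent=Y

Answer: 1 0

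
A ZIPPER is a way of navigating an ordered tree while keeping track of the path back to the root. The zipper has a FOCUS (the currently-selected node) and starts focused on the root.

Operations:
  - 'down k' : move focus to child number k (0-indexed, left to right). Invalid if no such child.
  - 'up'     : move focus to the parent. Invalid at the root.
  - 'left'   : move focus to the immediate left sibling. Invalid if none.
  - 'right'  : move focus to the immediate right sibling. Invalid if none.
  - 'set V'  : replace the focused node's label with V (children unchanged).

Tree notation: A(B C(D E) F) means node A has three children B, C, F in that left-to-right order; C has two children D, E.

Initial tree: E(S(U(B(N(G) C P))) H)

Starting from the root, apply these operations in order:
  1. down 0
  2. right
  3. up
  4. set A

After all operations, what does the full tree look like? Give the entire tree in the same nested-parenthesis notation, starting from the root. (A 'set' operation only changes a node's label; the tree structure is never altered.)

Answer: A(S(U(B(N(G) C P))) H)

Derivation:
Step 1 (down 0): focus=S path=0 depth=1 children=['U'] left=[] right=['H'] parent=E
Step 2 (right): focus=H path=1 depth=1 children=[] left=['S'] right=[] parent=E
Step 3 (up): focus=E path=root depth=0 children=['S', 'H'] (at root)
Step 4 (set A): focus=A path=root depth=0 children=['S', 'H'] (at root)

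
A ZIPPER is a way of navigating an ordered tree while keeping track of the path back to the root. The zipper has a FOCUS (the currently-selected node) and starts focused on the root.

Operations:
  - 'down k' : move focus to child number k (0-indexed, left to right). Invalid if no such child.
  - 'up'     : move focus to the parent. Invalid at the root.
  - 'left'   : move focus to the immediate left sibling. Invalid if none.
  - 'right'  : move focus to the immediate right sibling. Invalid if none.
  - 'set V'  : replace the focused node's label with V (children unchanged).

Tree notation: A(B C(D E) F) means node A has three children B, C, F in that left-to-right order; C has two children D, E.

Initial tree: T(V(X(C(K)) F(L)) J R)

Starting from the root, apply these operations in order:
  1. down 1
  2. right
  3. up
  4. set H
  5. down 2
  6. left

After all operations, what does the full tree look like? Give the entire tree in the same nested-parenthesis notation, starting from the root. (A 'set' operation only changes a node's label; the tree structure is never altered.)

Step 1 (down 1): focus=J path=1 depth=1 children=[] left=['V'] right=['R'] parent=T
Step 2 (right): focus=R path=2 depth=1 children=[] left=['V', 'J'] right=[] parent=T
Step 3 (up): focus=T path=root depth=0 children=['V', 'J', 'R'] (at root)
Step 4 (set H): focus=H path=root depth=0 children=['V', 'J', 'R'] (at root)
Step 5 (down 2): focus=R path=2 depth=1 children=[] left=['V', 'J'] right=[] parent=H
Step 6 (left): focus=J path=1 depth=1 children=[] left=['V'] right=['R'] parent=H

Answer: H(V(X(C(K)) F(L)) J R)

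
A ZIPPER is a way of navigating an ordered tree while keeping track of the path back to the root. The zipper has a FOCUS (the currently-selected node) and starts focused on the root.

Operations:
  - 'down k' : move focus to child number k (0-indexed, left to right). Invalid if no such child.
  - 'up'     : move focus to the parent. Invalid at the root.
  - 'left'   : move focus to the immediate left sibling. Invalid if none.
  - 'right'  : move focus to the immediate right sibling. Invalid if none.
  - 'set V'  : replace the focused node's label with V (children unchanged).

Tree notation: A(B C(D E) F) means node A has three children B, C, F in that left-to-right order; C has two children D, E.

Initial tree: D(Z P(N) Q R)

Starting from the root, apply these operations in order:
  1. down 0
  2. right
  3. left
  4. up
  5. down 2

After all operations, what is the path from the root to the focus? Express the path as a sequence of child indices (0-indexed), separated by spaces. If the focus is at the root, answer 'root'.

Step 1 (down 0): focus=Z path=0 depth=1 children=[] left=[] right=['P', 'Q', 'R'] parent=D
Step 2 (right): focus=P path=1 depth=1 children=['N'] left=['Z'] right=['Q', 'R'] parent=D
Step 3 (left): focus=Z path=0 depth=1 children=[] left=[] right=['P', 'Q', 'R'] parent=D
Step 4 (up): focus=D path=root depth=0 children=['Z', 'P', 'Q', 'R'] (at root)
Step 5 (down 2): focus=Q path=2 depth=1 children=[] left=['Z', 'P'] right=['R'] parent=D

Answer: 2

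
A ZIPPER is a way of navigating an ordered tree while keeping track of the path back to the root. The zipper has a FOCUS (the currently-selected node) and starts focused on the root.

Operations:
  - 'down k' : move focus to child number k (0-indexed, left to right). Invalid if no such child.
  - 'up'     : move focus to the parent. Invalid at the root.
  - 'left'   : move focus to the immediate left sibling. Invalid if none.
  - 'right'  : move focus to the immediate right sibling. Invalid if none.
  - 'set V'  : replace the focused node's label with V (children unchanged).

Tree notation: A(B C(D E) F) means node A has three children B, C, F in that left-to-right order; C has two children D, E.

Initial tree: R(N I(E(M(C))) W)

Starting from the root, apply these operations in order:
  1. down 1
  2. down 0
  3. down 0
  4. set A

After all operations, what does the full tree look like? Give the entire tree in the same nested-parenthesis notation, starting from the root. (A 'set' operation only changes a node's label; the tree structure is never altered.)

Answer: R(N I(E(A(C))) W)

Derivation:
Step 1 (down 1): focus=I path=1 depth=1 children=['E'] left=['N'] right=['W'] parent=R
Step 2 (down 0): focus=E path=1/0 depth=2 children=['M'] left=[] right=[] parent=I
Step 3 (down 0): focus=M path=1/0/0 depth=3 children=['C'] left=[] right=[] parent=E
Step 4 (set A): focus=A path=1/0/0 depth=3 children=['C'] left=[] right=[] parent=E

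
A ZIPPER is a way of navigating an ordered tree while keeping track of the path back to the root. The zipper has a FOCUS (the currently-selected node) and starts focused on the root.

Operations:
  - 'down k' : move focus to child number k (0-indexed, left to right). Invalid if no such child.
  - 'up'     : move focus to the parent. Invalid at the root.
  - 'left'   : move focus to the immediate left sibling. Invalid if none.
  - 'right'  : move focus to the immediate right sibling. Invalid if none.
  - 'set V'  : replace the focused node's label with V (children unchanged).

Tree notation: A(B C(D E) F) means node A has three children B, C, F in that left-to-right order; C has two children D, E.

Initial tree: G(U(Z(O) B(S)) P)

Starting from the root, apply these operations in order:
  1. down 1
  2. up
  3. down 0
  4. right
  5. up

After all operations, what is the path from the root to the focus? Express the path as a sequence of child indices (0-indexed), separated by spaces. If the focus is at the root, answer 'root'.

Answer: root

Derivation:
Step 1 (down 1): focus=P path=1 depth=1 children=[] left=['U'] right=[] parent=G
Step 2 (up): focus=G path=root depth=0 children=['U', 'P'] (at root)
Step 3 (down 0): focus=U path=0 depth=1 children=['Z', 'B'] left=[] right=['P'] parent=G
Step 4 (right): focus=P path=1 depth=1 children=[] left=['U'] right=[] parent=G
Step 5 (up): focus=G path=root depth=0 children=['U', 'P'] (at root)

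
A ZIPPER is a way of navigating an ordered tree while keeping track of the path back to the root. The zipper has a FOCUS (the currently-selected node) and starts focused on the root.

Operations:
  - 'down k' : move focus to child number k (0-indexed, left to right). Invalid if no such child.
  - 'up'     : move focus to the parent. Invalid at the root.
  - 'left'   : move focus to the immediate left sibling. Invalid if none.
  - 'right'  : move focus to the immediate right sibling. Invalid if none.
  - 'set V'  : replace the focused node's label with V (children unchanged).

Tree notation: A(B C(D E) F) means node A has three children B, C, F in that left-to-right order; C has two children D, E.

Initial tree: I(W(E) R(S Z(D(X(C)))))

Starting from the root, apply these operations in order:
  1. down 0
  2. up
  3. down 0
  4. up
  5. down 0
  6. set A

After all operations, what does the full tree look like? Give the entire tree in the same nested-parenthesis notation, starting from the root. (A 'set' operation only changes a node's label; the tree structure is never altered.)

Step 1 (down 0): focus=W path=0 depth=1 children=['E'] left=[] right=['R'] parent=I
Step 2 (up): focus=I path=root depth=0 children=['W', 'R'] (at root)
Step 3 (down 0): focus=W path=0 depth=1 children=['E'] left=[] right=['R'] parent=I
Step 4 (up): focus=I path=root depth=0 children=['W', 'R'] (at root)
Step 5 (down 0): focus=W path=0 depth=1 children=['E'] left=[] right=['R'] parent=I
Step 6 (set A): focus=A path=0 depth=1 children=['E'] left=[] right=['R'] parent=I

Answer: I(A(E) R(S Z(D(X(C)))))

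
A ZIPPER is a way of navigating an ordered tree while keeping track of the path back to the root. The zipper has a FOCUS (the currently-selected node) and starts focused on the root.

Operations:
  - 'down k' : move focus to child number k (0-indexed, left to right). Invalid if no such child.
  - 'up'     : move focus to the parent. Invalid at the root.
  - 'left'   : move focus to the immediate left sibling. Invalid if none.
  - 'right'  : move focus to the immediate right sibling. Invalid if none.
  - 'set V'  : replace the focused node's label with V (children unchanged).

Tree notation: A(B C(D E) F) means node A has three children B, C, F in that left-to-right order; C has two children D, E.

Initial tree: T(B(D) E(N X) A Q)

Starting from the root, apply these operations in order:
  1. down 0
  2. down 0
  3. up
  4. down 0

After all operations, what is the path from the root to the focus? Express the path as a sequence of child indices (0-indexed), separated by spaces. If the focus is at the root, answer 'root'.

Answer: 0 0

Derivation:
Step 1 (down 0): focus=B path=0 depth=1 children=['D'] left=[] right=['E', 'A', 'Q'] parent=T
Step 2 (down 0): focus=D path=0/0 depth=2 children=[] left=[] right=[] parent=B
Step 3 (up): focus=B path=0 depth=1 children=['D'] left=[] right=['E', 'A', 'Q'] parent=T
Step 4 (down 0): focus=D path=0/0 depth=2 children=[] left=[] right=[] parent=B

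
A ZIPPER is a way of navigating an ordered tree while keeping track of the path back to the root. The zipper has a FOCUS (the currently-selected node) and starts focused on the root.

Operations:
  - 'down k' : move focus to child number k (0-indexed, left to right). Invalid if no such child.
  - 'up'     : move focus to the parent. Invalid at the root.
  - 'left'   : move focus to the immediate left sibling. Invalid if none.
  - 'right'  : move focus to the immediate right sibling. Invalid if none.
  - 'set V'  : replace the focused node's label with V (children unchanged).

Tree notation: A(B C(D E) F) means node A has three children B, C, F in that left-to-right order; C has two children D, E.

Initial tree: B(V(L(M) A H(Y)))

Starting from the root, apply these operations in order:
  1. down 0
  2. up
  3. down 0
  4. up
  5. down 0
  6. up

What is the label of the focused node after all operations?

Step 1 (down 0): focus=V path=0 depth=1 children=['L', 'A', 'H'] left=[] right=[] parent=B
Step 2 (up): focus=B path=root depth=0 children=['V'] (at root)
Step 3 (down 0): focus=V path=0 depth=1 children=['L', 'A', 'H'] left=[] right=[] parent=B
Step 4 (up): focus=B path=root depth=0 children=['V'] (at root)
Step 5 (down 0): focus=V path=0 depth=1 children=['L', 'A', 'H'] left=[] right=[] parent=B
Step 6 (up): focus=B path=root depth=0 children=['V'] (at root)

Answer: B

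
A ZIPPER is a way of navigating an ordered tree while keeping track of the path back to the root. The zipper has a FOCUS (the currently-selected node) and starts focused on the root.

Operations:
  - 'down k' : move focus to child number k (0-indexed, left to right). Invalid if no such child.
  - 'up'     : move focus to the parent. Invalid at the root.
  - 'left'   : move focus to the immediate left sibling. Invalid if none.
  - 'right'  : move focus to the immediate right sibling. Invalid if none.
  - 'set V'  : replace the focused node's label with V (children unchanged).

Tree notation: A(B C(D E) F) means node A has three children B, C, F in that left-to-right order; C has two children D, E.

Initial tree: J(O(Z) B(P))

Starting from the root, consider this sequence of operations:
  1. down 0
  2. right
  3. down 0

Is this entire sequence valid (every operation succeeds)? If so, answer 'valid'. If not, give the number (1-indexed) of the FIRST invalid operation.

Answer: valid

Derivation:
Step 1 (down 0): focus=O path=0 depth=1 children=['Z'] left=[] right=['B'] parent=J
Step 2 (right): focus=B path=1 depth=1 children=['P'] left=['O'] right=[] parent=J
Step 3 (down 0): focus=P path=1/0 depth=2 children=[] left=[] right=[] parent=B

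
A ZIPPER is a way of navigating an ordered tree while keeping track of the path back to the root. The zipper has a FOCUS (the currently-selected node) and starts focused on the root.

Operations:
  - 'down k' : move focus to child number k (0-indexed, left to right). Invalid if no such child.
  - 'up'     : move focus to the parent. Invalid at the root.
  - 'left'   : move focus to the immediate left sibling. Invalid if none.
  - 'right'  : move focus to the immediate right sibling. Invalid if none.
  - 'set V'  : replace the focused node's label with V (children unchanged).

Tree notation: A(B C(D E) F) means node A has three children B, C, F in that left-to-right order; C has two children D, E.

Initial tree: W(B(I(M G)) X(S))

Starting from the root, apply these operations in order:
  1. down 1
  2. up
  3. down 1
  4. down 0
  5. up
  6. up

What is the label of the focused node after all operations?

Answer: W

Derivation:
Step 1 (down 1): focus=X path=1 depth=1 children=['S'] left=['B'] right=[] parent=W
Step 2 (up): focus=W path=root depth=0 children=['B', 'X'] (at root)
Step 3 (down 1): focus=X path=1 depth=1 children=['S'] left=['B'] right=[] parent=W
Step 4 (down 0): focus=S path=1/0 depth=2 children=[] left=[] right=[] parent=X
Step 5 (up): focus=X path=1 depth=1 children=['S'] left=['B'] right=[] parent=W
Step 6 (up): focus=W path=root depth=0 children=['B', 'X'] (at root)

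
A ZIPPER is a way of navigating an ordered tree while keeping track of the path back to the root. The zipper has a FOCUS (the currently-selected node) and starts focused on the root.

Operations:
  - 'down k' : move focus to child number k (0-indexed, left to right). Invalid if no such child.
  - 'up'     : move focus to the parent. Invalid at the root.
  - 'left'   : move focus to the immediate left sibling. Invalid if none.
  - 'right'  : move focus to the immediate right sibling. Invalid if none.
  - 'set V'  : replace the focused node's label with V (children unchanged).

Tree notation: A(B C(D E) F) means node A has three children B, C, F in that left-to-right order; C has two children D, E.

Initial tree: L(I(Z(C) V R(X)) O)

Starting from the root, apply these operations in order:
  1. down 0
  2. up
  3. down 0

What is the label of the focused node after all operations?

Step 1 (down 0): focus=I path=0 depth=1 children=['Z', 'V', 'R'] left=[] right=['O'] parent=L
Step 2 (up): focus=L path=root depth=0 children=['I', 'O'] (at root)
Step 3 (down 0): focus=I path=0 depth=1 children=['Z', 'V', 'R'] left=[] right=['O'] parent=L

Answer: I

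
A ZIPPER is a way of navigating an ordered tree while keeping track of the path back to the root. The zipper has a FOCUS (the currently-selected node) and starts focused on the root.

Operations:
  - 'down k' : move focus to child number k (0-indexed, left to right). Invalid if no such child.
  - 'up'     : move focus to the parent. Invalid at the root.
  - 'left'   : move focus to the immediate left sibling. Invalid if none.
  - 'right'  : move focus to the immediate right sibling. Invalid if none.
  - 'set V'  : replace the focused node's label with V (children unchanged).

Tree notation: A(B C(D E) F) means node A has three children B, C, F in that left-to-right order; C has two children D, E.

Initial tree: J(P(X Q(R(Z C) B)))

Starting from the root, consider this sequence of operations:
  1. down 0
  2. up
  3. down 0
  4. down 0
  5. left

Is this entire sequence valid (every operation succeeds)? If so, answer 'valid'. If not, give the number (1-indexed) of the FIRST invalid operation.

Answer: 5

Derivation:
Step 1 (down 0): focus=P path=0 depth=1 children=['X', 'Q'] left=[] right=[] parent=J
Step 2 (up): focus=J path=root depth=0 children=['P'] (at root)
Step 3 (down 0): focus=P path=0 depth=1 children=['X', 'Q'] left=[] right=[] parent=J
Step 4 (down 0): focus=X path=0/0 depth=2 children=[] left=[] right=['Q'] parent=P
Step 5 (left): INVALID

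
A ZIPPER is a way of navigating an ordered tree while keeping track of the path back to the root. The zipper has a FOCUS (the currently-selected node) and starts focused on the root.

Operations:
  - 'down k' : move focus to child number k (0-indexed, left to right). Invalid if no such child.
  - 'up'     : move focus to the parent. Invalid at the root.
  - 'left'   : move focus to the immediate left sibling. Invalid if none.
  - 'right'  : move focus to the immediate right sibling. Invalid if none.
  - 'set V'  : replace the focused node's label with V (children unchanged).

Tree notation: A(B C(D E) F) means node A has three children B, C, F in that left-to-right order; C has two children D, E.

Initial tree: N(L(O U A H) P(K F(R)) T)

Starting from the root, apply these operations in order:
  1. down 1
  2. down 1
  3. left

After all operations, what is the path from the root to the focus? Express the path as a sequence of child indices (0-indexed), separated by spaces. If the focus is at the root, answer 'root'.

Step 1 (down 1): focus=P path=1 depth=1 children=['K', 'F'] left=['L'] right=['T'] parent=N
Step 2 (down 1): focus=F path=1/1 depth=2 children=['R'] left=['K'] right=[] parent=P
Step 3 (left): focus=K path=1/0 depth=2 children=[] left=[] right=['F'] parent=P

Answer: 1 0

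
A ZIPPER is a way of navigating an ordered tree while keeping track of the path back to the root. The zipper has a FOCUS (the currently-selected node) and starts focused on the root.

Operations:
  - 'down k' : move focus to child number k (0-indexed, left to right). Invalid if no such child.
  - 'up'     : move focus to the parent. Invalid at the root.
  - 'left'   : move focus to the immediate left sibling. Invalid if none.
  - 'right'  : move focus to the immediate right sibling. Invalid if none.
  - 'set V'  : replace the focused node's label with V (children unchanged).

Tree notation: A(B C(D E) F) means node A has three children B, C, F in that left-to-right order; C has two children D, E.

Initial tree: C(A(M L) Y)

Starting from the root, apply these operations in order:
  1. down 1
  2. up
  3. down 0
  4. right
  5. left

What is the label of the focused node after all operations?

Step 1 (down 1): focus=Y path=1 depth=1 children=[] left=['A'] right=[] parent=C
Step 2 (up): focus=C path=root depth=0 children=['A', 'Y'] (at root)
Step 3 (down 0): focus=A path=0 depth=1 children=['M', 'L'] left=[] right=['Y'] parent=C
Step 4 (right): focus=Y path=1 depth=1 children=[] left=['A'] right=[] parent=C
Step 5 (left): focus=A path=0 depth=1 children=['M', 'L'] left=[] right=['Y'] parent=C

Answer: A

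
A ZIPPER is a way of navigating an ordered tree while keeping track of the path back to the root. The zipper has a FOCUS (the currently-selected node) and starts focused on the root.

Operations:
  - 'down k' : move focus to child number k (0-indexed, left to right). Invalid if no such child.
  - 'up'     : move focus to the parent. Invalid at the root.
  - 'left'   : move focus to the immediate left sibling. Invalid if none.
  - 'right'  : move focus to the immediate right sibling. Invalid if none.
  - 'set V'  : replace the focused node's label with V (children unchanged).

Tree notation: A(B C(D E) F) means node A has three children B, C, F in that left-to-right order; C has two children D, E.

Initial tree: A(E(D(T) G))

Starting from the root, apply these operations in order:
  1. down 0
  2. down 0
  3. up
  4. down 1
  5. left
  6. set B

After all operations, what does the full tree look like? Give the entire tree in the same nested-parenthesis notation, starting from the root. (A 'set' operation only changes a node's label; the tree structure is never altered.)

Answer: A(E(B(T) G))

Derivation:
Step 1 (down 0): focus=E path=0 depth=1 children=['D', 'G'] left=[] right=[] parent=A
Step 2 (down 0): focus=D path=0/0 depth=2 children=['T'] left=[] right=['G'] parent=E
Step 3 (up): focus=E path=0 depth=1 children=['D', 'G'] left=[] right=[] parent=A
Step 4 (down 1): focus=G path=0/1 depth=2 children=[] left=['D'] right=[] parent=E
Step 5 (left): focus=D path=0/0 depth=2 children=['T'] left=[] right=['G'] parent=E
Step 6 (set B): focus=B path=0/0 depth=2 children=['T'] left=[] right=['G'] parent=E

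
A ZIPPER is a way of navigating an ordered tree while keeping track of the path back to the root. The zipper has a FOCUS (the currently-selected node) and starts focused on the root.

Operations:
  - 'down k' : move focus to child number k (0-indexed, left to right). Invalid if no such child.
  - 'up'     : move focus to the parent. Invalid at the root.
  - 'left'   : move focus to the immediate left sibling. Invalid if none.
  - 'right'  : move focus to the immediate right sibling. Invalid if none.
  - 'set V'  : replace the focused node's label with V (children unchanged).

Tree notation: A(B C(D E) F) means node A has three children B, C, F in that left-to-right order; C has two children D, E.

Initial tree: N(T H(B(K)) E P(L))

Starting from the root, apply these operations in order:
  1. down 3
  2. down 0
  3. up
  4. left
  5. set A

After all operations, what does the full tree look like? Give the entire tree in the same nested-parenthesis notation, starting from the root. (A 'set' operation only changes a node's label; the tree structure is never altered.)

Step 1 (down 3): focus=P path=3 depth=1 children=['L'] left=['T', 'H', 'E'] right=[] parent=N
Step 2 (down 0): focus=L path=3/0 depth=2 children=[] left=[] right=[] parent=P
Step 3 (up): focus=P path=3 depth=1 children=['L'] left=['T', 'H', 'E'] right=[] parent=N
Step 4 (left): focus=E path=2 depth=1 children=[] left=['T', 'H'] right=['P'] parent=N
Step 5 (set A): focus=A path=2 depth=1 children=[] left=['T', 'H'] right=['P'] parent=N

Answer: N(T H(B(K)) A P(L))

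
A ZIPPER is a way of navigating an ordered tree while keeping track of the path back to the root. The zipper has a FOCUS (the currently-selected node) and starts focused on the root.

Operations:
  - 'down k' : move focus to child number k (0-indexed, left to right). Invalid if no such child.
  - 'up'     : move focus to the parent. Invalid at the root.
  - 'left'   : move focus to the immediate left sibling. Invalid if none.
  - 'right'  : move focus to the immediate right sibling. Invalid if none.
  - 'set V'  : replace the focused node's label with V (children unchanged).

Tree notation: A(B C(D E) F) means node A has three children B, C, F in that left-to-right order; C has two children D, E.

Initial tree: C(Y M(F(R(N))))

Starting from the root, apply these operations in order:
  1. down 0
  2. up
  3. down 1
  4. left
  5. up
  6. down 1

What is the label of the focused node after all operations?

Step 1 (down 0): focus=Y path=0 depth=1 children=[] left=[] right=['M'] parent=C
Step 2 (up): focus=C path=root depth=0 children=['Y', 'M'] (at root)
Step 3 (down 1): focus=M path=1 depth=1 children=['F'] left=['Y'] right=[] parent=C
Step 4 (left): focus=Y path=0 depth=1 children=[] left=[] right=['M'] parent=C
Step 5 (up): focus=C path=root depth=0 children=['Y', 'M'] (at root)
Step 6 (down 1): focus=M path=1 depth=1 children=['F'] left=['Y'] right=[] parent=C

Answer: M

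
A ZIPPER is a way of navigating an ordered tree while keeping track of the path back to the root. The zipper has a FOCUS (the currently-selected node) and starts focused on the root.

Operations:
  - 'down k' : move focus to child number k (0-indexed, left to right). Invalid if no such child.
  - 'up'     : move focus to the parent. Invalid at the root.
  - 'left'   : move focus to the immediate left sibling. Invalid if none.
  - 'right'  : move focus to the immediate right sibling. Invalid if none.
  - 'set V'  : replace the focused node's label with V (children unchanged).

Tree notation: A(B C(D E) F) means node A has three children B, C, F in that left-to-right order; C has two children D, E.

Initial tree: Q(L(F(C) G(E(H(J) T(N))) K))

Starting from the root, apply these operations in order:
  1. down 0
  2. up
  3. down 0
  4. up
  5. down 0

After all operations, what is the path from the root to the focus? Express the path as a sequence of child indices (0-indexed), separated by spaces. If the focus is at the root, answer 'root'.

Step 1 (down 0): focus=L path=0 depth=1 children=['F', 'G', 'K'] left=[] right=[] parent=Q
Step 2 (up): focus=Q path=root depth=0 children=['L'] (at root)
Step 3 (down 0): focus=L path=0 depth=1 children=['F', 'G', 'K'] left=[] right=[] parent=Q
Step 4 (up): focus=Q path=root depth=0 children=['L'] (at root)
Step 5 (down 0): focus=L path=0 depth=1 children=['F', 'G', 'K'] left=[] right=[] parent=Q

Answer: 0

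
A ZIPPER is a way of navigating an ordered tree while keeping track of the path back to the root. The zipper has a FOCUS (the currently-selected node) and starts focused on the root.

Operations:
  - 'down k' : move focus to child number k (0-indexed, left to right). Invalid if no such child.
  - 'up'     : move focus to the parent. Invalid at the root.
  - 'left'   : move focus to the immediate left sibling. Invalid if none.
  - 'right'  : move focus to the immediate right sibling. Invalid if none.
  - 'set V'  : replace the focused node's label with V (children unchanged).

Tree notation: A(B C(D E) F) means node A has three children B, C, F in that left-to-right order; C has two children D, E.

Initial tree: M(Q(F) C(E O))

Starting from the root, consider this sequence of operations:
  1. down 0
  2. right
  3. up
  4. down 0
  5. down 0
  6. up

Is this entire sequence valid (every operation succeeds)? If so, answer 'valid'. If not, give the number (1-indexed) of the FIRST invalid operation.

Step 1 (down 0): focus=Q path=0 depth=1 children=['F'] left=[] right=['C'] parent=M
Step 2 (right): focus=C path=1 depth=1 children=['E', 'O'] left=['Q'] right=[] parent=M
Step 3 (up): focus=M path=root depth=0 children=['Q', 'C'] (at root)
Step 4 (down 0): focus=Q path=0 depth=1 children=['F'] left=[] right=['C'] parent=M
Step 5 (down 0): focus=F path=0/0 depth=2 children=[] left=[] right=[] parent=Q
Step 6 (up): focus=Q path=0 depth=1 children=['F'] left=[] right=['C'] parent=M

Answer: valid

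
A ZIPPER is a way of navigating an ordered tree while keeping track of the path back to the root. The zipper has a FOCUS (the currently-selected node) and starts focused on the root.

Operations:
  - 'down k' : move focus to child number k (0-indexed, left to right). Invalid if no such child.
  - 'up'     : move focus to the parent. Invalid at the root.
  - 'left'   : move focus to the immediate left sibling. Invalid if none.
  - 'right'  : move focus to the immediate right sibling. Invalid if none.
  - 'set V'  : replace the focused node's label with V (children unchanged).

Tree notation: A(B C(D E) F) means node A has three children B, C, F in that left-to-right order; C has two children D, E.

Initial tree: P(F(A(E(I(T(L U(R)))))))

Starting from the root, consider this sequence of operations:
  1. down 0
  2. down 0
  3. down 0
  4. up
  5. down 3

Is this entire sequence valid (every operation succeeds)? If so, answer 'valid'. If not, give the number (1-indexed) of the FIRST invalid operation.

Answer: 5

Derivation:
Step 1 (down 0): focus=F path=0 depth=1 children=['A'] left=[] right=[] parent=P
Step 2 (down 0): focus=A path=0/0 depth=2 children=['E'] left=[] right=[] parent=F
Step 3 (down 0): focus=E path=0/0/0 depth=3 children=['I'] left=[] right=[] parent=A
Step 4 (up): focus=A path=0/0 depth=2 children=['E'] left=[] right=[] parent=F
Step 5 (down 3): INVALID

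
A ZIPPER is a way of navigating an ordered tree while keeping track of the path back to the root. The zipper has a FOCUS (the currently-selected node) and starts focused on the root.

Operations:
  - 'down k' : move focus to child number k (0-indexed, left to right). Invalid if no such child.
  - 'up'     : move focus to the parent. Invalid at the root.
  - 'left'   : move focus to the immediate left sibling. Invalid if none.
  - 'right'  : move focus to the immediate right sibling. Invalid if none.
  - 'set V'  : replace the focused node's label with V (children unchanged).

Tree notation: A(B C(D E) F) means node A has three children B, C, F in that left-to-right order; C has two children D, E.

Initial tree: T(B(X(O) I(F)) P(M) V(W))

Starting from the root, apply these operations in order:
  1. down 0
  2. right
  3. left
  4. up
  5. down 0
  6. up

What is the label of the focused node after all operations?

Answer: T

Derivation:
Step 1 (down 0): focus=B path=0 depth=1 children=['X', 'I'] left=[] right=['P', 'V'] parent=T
Step 2 (right): focus=P path=1 depth=1 children=['M'] left=['B'] right=['V'] parent=T
Step 3 (left): focus=B path=0 depth=1 children=['X', 'I'] left=[] right=['P', 'V'] parent=T
Step 4 (up): focus=T path=root depth=0 children=['B', 'P', 'V'] (at root)
Step 5 (down 0): focus=B path=0 depth=1 children=['X', 'I'] left=[] right=['P', 'V'] parent=T
Step 6 (up): focus=T path=root depth=0 children=['B', 'P', 'V'] (at root)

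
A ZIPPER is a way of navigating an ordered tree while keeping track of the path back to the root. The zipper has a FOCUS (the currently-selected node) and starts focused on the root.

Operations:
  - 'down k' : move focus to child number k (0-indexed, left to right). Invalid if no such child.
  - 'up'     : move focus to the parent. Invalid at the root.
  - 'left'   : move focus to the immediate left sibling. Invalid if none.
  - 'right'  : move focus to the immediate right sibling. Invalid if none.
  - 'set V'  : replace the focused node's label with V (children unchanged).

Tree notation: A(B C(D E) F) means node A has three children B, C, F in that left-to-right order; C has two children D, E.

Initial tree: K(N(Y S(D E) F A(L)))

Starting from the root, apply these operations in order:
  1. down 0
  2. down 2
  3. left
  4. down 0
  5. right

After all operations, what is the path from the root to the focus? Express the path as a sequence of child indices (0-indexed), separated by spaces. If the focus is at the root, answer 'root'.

Step 1 (down 0): focus=N path=0 depth=1 children=['Y', 'S', 'F', 'A'] left=[] right=[] parent=K
Step 2 (down 2): focus=F path=0/2 depth=2 children=[] left=['Y', 'S'] right=['A'] parent=N
Step 3 (left): focus=S path=0/1 depth=2 children=['D', 'E'] left=['Y'] right=['F', 'A'] parent=N
Step 4 (down 0): focus=D path=0/1/0 depth=3 children=[] left=[] right=['E'] parent=S
Step 5 (right): focus=E path=0/1/1 depth=3 children=[] left=['D'] right=[] parent=S

Answer: 0 1 1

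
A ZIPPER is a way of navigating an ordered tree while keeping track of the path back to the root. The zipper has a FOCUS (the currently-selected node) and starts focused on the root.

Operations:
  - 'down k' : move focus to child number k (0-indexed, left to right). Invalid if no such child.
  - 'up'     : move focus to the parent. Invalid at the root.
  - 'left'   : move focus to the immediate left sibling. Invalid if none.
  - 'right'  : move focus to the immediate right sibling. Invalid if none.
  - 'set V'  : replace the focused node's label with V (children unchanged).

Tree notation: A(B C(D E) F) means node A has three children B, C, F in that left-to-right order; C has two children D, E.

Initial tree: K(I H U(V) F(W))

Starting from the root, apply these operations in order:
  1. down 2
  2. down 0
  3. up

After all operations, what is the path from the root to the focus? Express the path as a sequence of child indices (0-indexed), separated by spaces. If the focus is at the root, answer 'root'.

Answer: 2

Derivation:
Step 1 (down 2): focus=U path=2 depth=1 children=['V'] left=['I', 'H'] right=['F'] parent=K
Step 2 (down 0): focus=V path=2/0 depth=2 children=[] left=[] right=[] parent=U
Step 3 (up): focus=U path=2 depth=1 children=['V'] left=['I', 'H'] right=['F'] parent=K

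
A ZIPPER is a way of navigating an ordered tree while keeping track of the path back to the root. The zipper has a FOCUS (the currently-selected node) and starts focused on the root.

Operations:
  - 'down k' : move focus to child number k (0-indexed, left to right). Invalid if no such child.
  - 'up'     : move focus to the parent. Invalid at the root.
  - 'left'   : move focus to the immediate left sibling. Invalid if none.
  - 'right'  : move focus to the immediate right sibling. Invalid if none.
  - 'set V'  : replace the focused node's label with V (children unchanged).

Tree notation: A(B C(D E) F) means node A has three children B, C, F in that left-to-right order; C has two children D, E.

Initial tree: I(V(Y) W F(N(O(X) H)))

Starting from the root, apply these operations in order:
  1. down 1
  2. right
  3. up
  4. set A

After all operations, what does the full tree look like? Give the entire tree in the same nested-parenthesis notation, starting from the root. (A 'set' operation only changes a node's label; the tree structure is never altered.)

Answer: A(V(Y) W F(N(O(X) H)))

Derivation:
Step 1 (down 1): focus=W path=1 depth=1 children=[] left=['V'] right=['F'] parent=I
Step 2 (right): focus=F path=2 depth=1 children=['N'] left=['V', 'W'] right=[] parent=I
Step 3 (up): focus=I path=root depth=0 children=['V', 'W', 'F'] (at root)
Step 4 (set A): focus=A path=root depth=0 children=['V', 'W', 'F'] (at root)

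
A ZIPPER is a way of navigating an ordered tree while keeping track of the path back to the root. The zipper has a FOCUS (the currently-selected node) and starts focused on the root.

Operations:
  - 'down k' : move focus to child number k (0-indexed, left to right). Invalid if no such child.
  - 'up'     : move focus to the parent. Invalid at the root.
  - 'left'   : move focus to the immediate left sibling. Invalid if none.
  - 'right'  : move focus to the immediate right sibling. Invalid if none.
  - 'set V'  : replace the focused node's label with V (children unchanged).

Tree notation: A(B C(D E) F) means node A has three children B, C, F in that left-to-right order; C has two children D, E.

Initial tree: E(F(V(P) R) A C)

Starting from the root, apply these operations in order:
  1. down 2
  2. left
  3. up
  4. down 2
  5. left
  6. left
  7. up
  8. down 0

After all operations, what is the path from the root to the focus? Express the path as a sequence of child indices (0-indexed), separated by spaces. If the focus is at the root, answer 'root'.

Step 1 (down 2): focus=C path=2 depth=1 children=[] left=['F', 'A'] right=[] parent=E
Step 2 (left): focus=A path=1 depth=1 children=[] left=['F'] right=['C'] parent=E
Step 3 (up): focus=E path=root depth=0 children=['F', 'A', 'C'] (at root)
Step 4 (down 2): focus=C path=2 depth=1 children=[] left=['F', 'A'] right=[] parent=E
Step 5 (left): focus=A path=1 depth=1 children=[] left=['F'] right=['C'] parent=E
Step 6 (left): focus=F path=0 depth=1 children=['V', 'R'] left=[] right=['A', 'C'] parent=E
Step 7 (up): focus=E path=root depth=0 children=['F', 'A', 'C'] (at root)
Step 8 (down 0): focus=F path=0 depth=1 children=['V', 'R'] left=[] right=['A', 'C'] parent=E

Answer: 0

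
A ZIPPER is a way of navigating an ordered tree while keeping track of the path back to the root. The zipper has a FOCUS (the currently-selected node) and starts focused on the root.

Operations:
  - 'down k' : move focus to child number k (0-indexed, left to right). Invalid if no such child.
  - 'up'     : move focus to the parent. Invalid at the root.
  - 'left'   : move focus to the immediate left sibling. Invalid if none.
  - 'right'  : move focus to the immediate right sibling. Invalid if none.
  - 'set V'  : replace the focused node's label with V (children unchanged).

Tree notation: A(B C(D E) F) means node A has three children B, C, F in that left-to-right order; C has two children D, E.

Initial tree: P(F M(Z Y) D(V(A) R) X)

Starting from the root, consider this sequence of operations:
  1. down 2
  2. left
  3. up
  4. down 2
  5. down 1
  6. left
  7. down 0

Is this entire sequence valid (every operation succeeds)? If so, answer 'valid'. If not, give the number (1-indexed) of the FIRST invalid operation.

Step 1 (down 2): focus=D path=2 depth=1 children=['V', 'R'] left=['F', 'M'] right=['X'] parent=P
Step 2 (left): focus=M path=1 depth=1 children=['Z', 'Y'] left=['F'] right=['D', 'X'] parent=P
Step 3 (up): focus=P path=root depth=0 children=['F', 'M', 'D', 'X'] (at root)
Step 4 (down 2): focus=D path=2 depth=1 children=['V', 'R'] left=['F', 'M'] right=['X'] parent=P
Step 5 (down 1): focus=R path=2/1 depth=2 children=[] left=['V'] right=[] parent=D
Step 6 (left): focus=V path=2/0 depth=2 children=['A'] left=[] right=['R'] parent=D
Step 7 (down 0): focus=A path=2/0/0 depth=3 children=[] left=[] right=[] parent=V

Answer: valid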